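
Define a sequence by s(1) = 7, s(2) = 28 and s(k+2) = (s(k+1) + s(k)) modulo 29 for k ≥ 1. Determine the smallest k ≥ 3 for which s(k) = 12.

We have s(1) = 7, s(2) = 28, s(3) = 6, s(4) = 5, s(5) = 11, s(6) = 16, s(7) = 27, s(8) = 14, s(9) = 12, s(10) = 26, s(11) = 9, s(12) = 6, s(13) = 15, s(14) = 21, s(15) = 7, s(16) = 28.
Since (s(15), s(16)) = (s(1), s(2)) = (7, 28) (two consecutive terms determine the rest), the sequence is periodic with period 14.
The value 12 first appears (with k ≥ 3) at s(9).

9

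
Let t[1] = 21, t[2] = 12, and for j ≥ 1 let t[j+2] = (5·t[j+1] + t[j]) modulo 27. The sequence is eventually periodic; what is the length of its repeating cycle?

We have t[1] = 21; t[2] = 12; t[3] = 0; t[4] = 12; t[5] = 6; t[6] = 15; t[7] = 0; t[8] = 15; t[9] = 21; t[10] = 12.
The sequence repeats with period 8.

8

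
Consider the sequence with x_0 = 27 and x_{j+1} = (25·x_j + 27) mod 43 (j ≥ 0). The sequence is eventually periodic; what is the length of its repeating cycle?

x_0 = 27; x_1 = 14; x_2 = 33; x_3 = 35; x_4 = 42; x_5 = 2; x_6 = 34; x_7 = 17; x_8 = 22; x_9 = 18; x_{10} = 4; x_{11} = 41; x_{12} = 20; x_{13} = 11; x_{14} = 1; x_{15} = 9; x_{16} = 37; x_{17} = 6; x_{18} = 5; x_{19} = 23; x_{20} = 0; x_{21} = 27.
The sequence repeats with period 21.

21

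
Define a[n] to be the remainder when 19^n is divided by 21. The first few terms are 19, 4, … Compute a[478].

We have a[1] = 19; a[2] = 4; a[3] = 13; a[4] = 16; a[5] = 10; a[6] = 1; a[7] = 19.
Since a[7] = a[1] = 19, the sequence is periodic with period 6.
So a[478] = a[1 + ((478-1) mod 6)] = a[4] = 16.

16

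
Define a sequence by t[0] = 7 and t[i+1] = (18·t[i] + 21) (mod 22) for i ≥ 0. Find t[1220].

7

Computing terms: t[0] = 7, t[1] = 15, t[2] = 5, t[3] = 1, t[4] = 17, t[5] = 19, t[6] = 11, t[7] = 21, t[8] = 3, t[9] = 9, t[10] = 7.
The sequence repeats with period 10.
So t[1220] = t[0 + ((1220-0) mod 10)] = t[0] = 7.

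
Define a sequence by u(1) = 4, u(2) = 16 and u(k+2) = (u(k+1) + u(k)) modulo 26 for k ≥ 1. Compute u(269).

We have u(1) = 4, u(2) = 16, u(3) = 20, u(4) = 10, u(5) = 4, u(6) = 14, u(7) = 18, u(8) = 6, u(9) = 24, u(10) = 4, u(11) = 2, u(12) = 6, u(13) = 8, u(14) = 14, u(15) = 22, u(16) = 10, u(17) = 6, u(18) = 16, u(19) = 22, u(20) = 12, u(21) = 8, u(22) = 20, u(23) = 2, u(24) = 22, u(25) = 24, u(26) = 20, u(27) = 18, u(28) = 12, u(29) = 4, u(30) = 16.
Since (u(29), u(30)) = (u(1), u(2)) = (4, 16) (two consecutive terms determine the rest), the sequence is periodic with period 28.
So u(269) = u(1 + ((269-1) mod 28)) = u(17) = 6.

6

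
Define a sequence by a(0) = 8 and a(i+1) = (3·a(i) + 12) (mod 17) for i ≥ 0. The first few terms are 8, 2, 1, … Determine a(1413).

We have a(0) = 8; a(1) = 2; a(2) = 1; a(3) = 15; a(4) = 6; a(5) = 13; a(6) = 0; a(7) = 12; a(8) = 14; a(9) = 3; a(10) = 4; a(11) = 7; a(12) = 16; a(13) = 9; a(14) = 5; a(15) = 10; a(16) = 8.
Since a(16) = a(0) = 8, the sequence is periodic with period 16.
(1413 - 0) mod 16 = 5, so a(1413) = a(5) = 13.

13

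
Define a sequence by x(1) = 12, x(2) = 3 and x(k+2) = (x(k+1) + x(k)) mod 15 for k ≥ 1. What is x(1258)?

0

We have x(1) = 12, x(2) = 3, x(3) = 0, x(4) = 3, x(5) = 3, x(6) = 6, x(7) = 9, x(8) = 0, x(9) = 9, x(10) = 9, x(11) = 3, x(12) = 12, x(13) = 0, x(14) = 12, x(15) = 12, x(16) = 9, x(17) = 6, x(18) = 0, x(19) = 6, x(20) = 6, x(21) = 12, x(22) = 3.
The sequence repeats with period 20.
So x(1258) = x(1 + ((1258-1) mod 20)) = x(18) = 0.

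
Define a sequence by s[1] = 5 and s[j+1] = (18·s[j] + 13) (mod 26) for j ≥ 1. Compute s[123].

Listing terms: s[1] = 5, s[2] = 25, s[3] = 21, s[4] = 1, s[5] = 5.
Since s[5] = s[1] = 5, the sequence is periodic with period 4.
So s[123] = s[1 + ((123-1) mod 4)] = s[3] = 21.

21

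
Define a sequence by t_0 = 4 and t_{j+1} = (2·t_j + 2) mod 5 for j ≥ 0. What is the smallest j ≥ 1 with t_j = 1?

3

Computing terms: t_0 = 4; t_1 = 0; t_2 = 2; t_3 = 1; t_4 = 4.
The sequence repeats with period 4.
The value 1 first appears (with j ≥ 1) at t_3.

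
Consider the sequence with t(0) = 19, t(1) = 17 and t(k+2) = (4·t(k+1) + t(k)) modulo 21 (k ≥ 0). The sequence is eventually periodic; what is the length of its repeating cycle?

t(0) = 19; t(1) = 17; t(2) = 3; t(3) = 8; t(4) = 14; t(5) = 1; t(6) = 18; t(7) = 10; t(8) = 16; t(9) = 11; t(10) = 18; t(11) = 20; t(12) = 14; t(13) = 13; t(14) = 3; t(15) = 4; t(16) = 19; t(17) = 17.
The sequence repeats with period 16.

16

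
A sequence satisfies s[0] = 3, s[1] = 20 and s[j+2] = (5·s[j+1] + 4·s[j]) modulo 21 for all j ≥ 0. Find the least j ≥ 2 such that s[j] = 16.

11

We have s[0] = 3, s[1] = 20, s[2] = 7, s[3] = 10, s[4] = 15, s[5] = 10, s[6] = 5, s[7] = 2, s[8] = 9, s[9] = 11, s[10] = 7, s[11] = 16, s[12] = 3, s[13] = 16, s[14] = 8, s[15] = 20, s[16] = 6, s[17] = 5, s[18] = 7, s[19] = 13, s[20] = 9, s[21] = 13, s[22] = 17, s[23] = 11, s[24] = 18, s[25] = 8, s[26] = 7, s[27] = 4, s[28] = 6, s[29] = 4, s[30] = 2, s[31] = 5, s[32] = 12, s[33] = 17, s[34] = 7, s[35] = 19, s[36] = 18, s[37] = 19, s[38] = 20, s[39] = 8, s[40] = 15, s[41] = 2, s[42] = 7, s[43] = 1, s[44] = 12, s[45] = 1, s[46] = 11, s[47] = 17, s[48] = 3, s[49] = 20.
Since (s[48], s[49]) = (s[0], s[1]) = (3, 20) (two consecutive terms determine the rest), the sequence is periodic with period 48.
The value 16 first appears (with j ≥ 2) at s[11].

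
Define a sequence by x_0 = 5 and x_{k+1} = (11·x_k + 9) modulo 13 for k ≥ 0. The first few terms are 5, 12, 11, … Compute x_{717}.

6

We have x_0 = 5; x_1 = 12; x_2 = 11; x_3 = 0; x_4 = 9; x_5 = 4; x_6 = 1; x_7 = 7; x_8 = 8; x_9 = 6; x_{10} = 10; x_{11} = 2; x_{12} = 5.
The sequence repeats with period 12.
(717 - 0) mod 12 = 9, so x_{717} = x_9 = 6.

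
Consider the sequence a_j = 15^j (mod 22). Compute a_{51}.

15

a_1 = 15; a_2 = 5; a_3 = 9; a_4 = 3; a_5 = 1; a_6 = 15.
The sequence repeats with period 5.
So a_{51} = a_{1 + ((51-1) mod 5)} = a_1 = 15.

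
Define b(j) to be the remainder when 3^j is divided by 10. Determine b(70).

9

b(0) = 1,  b(1) = 3,  b(2) = 9,  b(3) = 7,  b(4) = 1.
Since b(4) = b(0) = 1, the sequence is periodic with period 4.
So b(70) = b(0 + ((70-0) mod 4)) = b(2) = 9.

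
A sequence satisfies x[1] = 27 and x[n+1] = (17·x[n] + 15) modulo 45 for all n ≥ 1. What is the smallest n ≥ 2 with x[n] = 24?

x[1] = 27,  x[2] = 24,  x[3] = 18,  x[4] = 6,  x[5] = 27.
The sequence repeats with period 4.
The value 24 first appears (with n ≥ 2) at x[2].

2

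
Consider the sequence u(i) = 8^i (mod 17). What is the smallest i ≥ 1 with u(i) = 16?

4

Listing terms: u(0) = 1; u(1) = 8; u(2) = 13; u(3) = 2; u(4) = 16; u(5) = 9; u(6) = 4; u(7) = 15; u(8) = 1.
The sequence repeats with period 8.
The value 16 first appears (with i ≥ 1) at u(4).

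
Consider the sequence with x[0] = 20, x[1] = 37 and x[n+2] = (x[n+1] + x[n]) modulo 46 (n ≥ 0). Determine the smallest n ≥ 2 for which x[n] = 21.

19

x[0] = 20, x[1] = 37, x[2] = 11, x[3] = 2, x[4] = 13, x[5] = 15, x[6] = 28, x[7] = 43, x[8] = 25, x[9] = 22, x[10] = 1, x[11] = 23, x[12] = 24, x[13] = 1, x[14] = 25, x[15] = 26, x[16] = 5, x[17] = 31, x[18] = 36, x[19] = 21, x[20] = 11, x[21] = 32, x[22] = 43, x[23] = 29, x[24] = 26, x[25] = 9, x[26] = 35, x[27] = 44, x[28] = 33, x[29] = 31, x[30] = 18, x[31] = 3, x[32] = 21, x[33] = 24, x[34] = 45, x[35] = 23, x[36] = 22, x[37] = 45, x[38] = 21, x[39] = 20, x[40] = 41, x[41] = 15, x[42] = 10, x[43] = 25, x[44] = 35, x[45] = 14, x[46] = 3, x[47] = 17, x[48] = 20, x[49] = 37.
The sequence repeats with period 48.
The value 21 first appears (with n ≥ 2) at x[19].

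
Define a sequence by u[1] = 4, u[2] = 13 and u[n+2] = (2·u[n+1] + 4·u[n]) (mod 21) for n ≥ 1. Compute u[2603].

0

Listing terms: u[1] = 4,  u[2] = 13,  u[3] = 0,  u[4] = 10,  u[5] = 20,  u[6] = 17,  u[7] = 9,  u[8] = 2,  u[9] = 19,  u[10] = 4,  u[11] = 0,  u[12] = 16,  u[13] = 11,  u[14] = 2,  u[15] = 6,  u[16] = 20,  u[17] = 1,  u[18] = 19,  u[19] = 0,  u[20] = 13,  u[21] = 5,  u[22] = 20,  u[23] = 18,  u[24] = 11,  u[25] = 10,  u[26] = 1,  u[27] = 0,  u[28] = 4,  u[29] = 8,  u[30] = 11,  u[31] = 12,  u[32] = 5,  u[33] = 16,  u[34] = 10,  u[35] = 0,  u[36] = 19,  u[37] = 17,  u[38] = 5,  u[39] = 15,  u[40] = 8,  u[41] = 13,  u[42] = 16,  u[43] = 0,  u[44] = 1,  u[45] = 2,  u[46] = 8,  u[47] = 3,  u[48] = 17,  u[49] = 4,  u[50] = 13.
The sequence repeats with period 48.
So u[2603] = u[1 + ((2603-1) mod 48)] = u[11] = 0.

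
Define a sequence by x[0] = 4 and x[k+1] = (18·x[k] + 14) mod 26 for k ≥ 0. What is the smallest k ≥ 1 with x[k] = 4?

4

Listing terms: x[0] = 4; x[1] = 8; x[2] = 2; x[3] = 24; x[4] = 4.
Since x[4] = x[0] = 4, the sequence is periodic with period 4.
The value 4 next appears (with k ≥ 1) at x[4].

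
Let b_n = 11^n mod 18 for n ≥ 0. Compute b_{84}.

1

b_0 = 1, b_1 = 11, b_2 = 13, b_3 = 17, b_4 = 7, b_5 = 5, b_6 = 1.
The sequence repeats with period 6.
So b_{84} = b_{0 + ((84-0) mod 6)} = b_0 = 1.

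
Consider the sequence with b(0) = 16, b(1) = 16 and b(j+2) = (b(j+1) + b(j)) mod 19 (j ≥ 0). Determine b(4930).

b(0) = 16,  b(1) = 16,  b(2) = 13,  b(3) = 10,  b(4) = 4,  b(5) = 14,  b(6) = 18,  b(7) = 13,  b(8) = 12,  b(9) = 6,  b(10) = 18,  b(11) = 5,  b(12) = 4,  b(13) = 9,  b(14) = 13,  b(15) = 3,  b(16) = 16,  b(17) = 0,  b(18) = 16,  b(19) = 16.
The sequence repeats with period 18.
So b(4930) = b(0 + ((4930-0) mod 18)) = b(16) = 16.

16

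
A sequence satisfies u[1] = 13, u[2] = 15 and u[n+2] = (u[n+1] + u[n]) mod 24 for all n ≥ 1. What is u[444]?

10

Computing terms: u[1] = 13, u[2] = 15, u[3] = 4, u[4] = 19, u[5] = 23, u[6] = 18, u[7] = 17, u[8] = 11, u[9] = 4, u[10] = 15, u[11] = 19, u[12] = 10, u[13] = 5, u[14] = 15, u[15] = 20, u[16] = 11, u[17] = 7, u[18] = 18, u[19] = 1, u[20] = 19, u[21] = 20, u[22] = 15, u[23] = 11, u[24] = 2, u[25] = 13, u[26] = 15.
Since (u[25], u[26]) = (u[1], u[2]) = (13, 15) (two consecutive terms determine the rest), the sequence is periodic with period 24.
(444 - 1) mod 24 = 11, so u[444] = u[12] = 10.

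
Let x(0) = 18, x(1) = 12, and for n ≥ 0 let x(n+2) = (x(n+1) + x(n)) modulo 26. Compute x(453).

10

Listing terms: x(0) = 18; x(1) = 12; x(2) = 4; x(3) = 16; x(4) = 20; x(5) = 10; x(6) = 4; x(7) = 14; x(8) = 18; x(9) = 6; x(10) = 24; x(11) = 4; x(12) = 2; x(13) = 6; x(14) = 8; x(15) = 14; x(16) = 22; x(17) = 10; x(18) = 6; x(19) = 16; x(20) = 22; x(21) = 12; x(22) = 8; x(23) = 20; x(24) = 2; x(25) = 22; x(26) = 24; x(27) = 20; x(28) = 18; x(29) = 12.
The sequence repeats with period 28.
(453 - 0) mod 28 = 5, so x(453) = x(5) = 10.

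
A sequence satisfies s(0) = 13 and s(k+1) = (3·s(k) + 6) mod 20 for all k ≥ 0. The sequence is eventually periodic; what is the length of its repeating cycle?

4

We have s(0) = 13; s(1) = 5; s(2) = 1; s(3) = 9; s(4) = 13.
Since s(4) = s(0) = 13, the sequence is periodic with period 4.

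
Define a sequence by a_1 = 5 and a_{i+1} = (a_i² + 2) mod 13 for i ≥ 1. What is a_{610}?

We have a_1 = 5; a_2 = 1; a_3 = 3; a_4 = 11; a_5 = 6; a_6 = 12; a_7 = 3.
Since a_7 = a_3 = 3, the sequence is eventually periodic: after a pre-period of length 2 it cycles with period 4.
For i ≥ 3, a_i depends only on (i - 3) mod 4. (610 - 3) mod 4 = 3, so a_{610} = a_6 = 12.

12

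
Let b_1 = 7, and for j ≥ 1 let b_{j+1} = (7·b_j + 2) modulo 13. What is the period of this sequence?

b_1 = 7; b_2 = 12; b_3 = 8; b_4 = 6; b_5 = 5; b_6 = 11; b_7 = 1; b_8 = 9; b_9 = 0; b_{10} = 2; b_{11} = 3; b_{12} = 10; b_{13} = 7.
Since b_{13} = b_1 = 7, the sequence is periodic with period 12.

12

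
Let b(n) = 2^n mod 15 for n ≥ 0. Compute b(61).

b(0) = 1, b(1) = 2, b(2) = 4, b(3) = 8, b(4) = 1.
Since b(4) = b(0) = 1, the sequence is periodic with period 4.
So b(61) = b(0 + ((61-0) mod 4)) = b(1) = 2.

2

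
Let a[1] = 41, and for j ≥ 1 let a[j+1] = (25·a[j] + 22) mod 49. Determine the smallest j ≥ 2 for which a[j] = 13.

Listing terms: a[1] = 41,  a[2] = 18,  a[3] = 31,  a[4] = 13,  a[5] = 4,  a[6] = 24,  a[7] = 34,  a[8] = 39,  a[9] = 17,  a[10] = 6,  a[11] = 25,  a[12] = 10,  a[13] = 27,  a[14] = 11,  a[15] = 3,  a[16] = 48,  a[17] = 46,  a[18] = 45,  a[19] = 20,  a[20] = 32,  a[21] = 38,  a[22] = 41.
Since a[22] = a[1] = 41, the sequence is periodic with period 21.
The value 13 first appears (with j ≥ 2) at a[4].

4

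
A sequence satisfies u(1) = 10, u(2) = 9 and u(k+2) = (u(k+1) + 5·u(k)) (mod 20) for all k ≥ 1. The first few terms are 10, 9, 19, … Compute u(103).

Listing terms: u(1) = 10; u(2) = 9; u(3) = 19; u(4) = 4; u(5) = 19; u(6) = 19; u(7) = 14; u(8) = 9; u(9) = 19.
Since (u(8), u(9)) = (u(2), u(3)) = (9, 19) (two consecutive terms determine the rest), the sequence is eventually periodic: after a pre-period of length 1 it cycles with period 6.
For k ≥ 2, u(k) depends only on (k - 2) mod 6. (103 - 2) mod 6 = 5, so u(103) = u(7) = 14.

14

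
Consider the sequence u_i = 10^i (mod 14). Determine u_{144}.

8

Computing terms: u_0 = 1, u_1 = 10, u_2 = 2, u_3 = 6, u_4 = 4, u_5 = 12, u_6 = 8, u_7 = 10.
Since u_7 = u_1 = 10, the sequence is eventually periodic: after a pre-period of length 1 it cycles with period 6.
For i ≥ 1, u_i depends only on (i - 1) mod 6. (144 - 1) mod 6 = 5, so u_{144} = u_6 = 8.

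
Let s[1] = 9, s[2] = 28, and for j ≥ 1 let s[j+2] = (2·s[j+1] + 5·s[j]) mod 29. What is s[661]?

14

Computing terms: s[1] = 9; s[2] = 28; s[3] = 14; s[4] = 23; s[5] = 0; s[6] = 28; s[7] = 27; s[8] = 20; s[9] = 1; s[10] = 15; s[11] = 6; s[12] = 0; s[13] = 1; s[14] = 2; s[15] = 9; s[16] = 28.
Since (s[15], s[16]) = (s[1], s[2]) = (9, 28) (two consecutive terms determine the rest), the sequence is periodic with period 14.
(661 - 1) mod 14 = 2, so s[661] = s[3] = 14.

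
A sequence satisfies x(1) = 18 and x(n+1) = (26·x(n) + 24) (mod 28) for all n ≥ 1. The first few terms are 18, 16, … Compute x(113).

Computing terms: x(1) = 18,  x(2) = 16,  x(3) = 20,  x(4) = 12,  x(5) = 0,  x(6) = 24,  x(7) = 4,  x(8) = 16.
Since x(8) = x(2) = 16, the sequence is eventually periodic: after a pre-period of length 1 it cycles with period 6.
For n ≥ 2, x(n) depends only on (n - 2) mod 6. (113 - 2) mod 6 = 3, so x(113) = x(5) = 0.

0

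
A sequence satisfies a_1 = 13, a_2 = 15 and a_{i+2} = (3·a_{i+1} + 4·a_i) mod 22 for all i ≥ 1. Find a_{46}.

7

a_1 = 13,  a_2 = 15,  a_3 = 9,  a_4 = 21,  a_5 = 11,  a_6 = 7,  a_7 = 21,  a_8 = 3,  a_9 = 5,  a_{10} = 5,  a_{11} = 13,  a_{12} = 15.
The sequence repeats with period 10.
(46 - 1) mod 10 = 5, so a_{46} = a_6 = 7.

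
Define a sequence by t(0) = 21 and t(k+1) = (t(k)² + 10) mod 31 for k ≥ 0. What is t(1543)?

We have t(0) = 21, t(1) = 17, t(2) = 20, t(3) = 7, t(4) = 28, t(5) = 19, t(6) = 30, t(7) = 11, t(8) = 7.
Since t(8) = t(3) = 7, the sequence is eventually periodic: after a pre-period of length 3 it cycles with period 5.
For k ≥ 3, t(k) depends only on (k - 3) mod 5. (1543 - 3) mod 5 = 0, so t(1543) = t(3) = 7.

7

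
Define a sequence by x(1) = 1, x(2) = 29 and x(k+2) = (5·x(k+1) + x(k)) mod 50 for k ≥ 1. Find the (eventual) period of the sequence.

We have x(1) = 1, x(2) = 29, x(3) = 46, x(4) = 9, x(5) = 41, x(6) = 14, x(7) = 11, x(8) = 19, x(9) = 6, x(10) = 49, x(11) = 1, x(12) = 4, x(13) = 21, x(14) = 9, x(15) = 16, x(16) = 39, x(17) = 11, x(18) = 44, x(19) = 31, x(20) = 49, x(21) = 26, x(22) = 29, x(23) = 21, x(24) = 34, x(25) = 41, x(26) = 39, x(27) = 36, x(28) = 19, x(29) = 31, x(30) = 24, x(31) = 1, x(32) = 29.
The sequence repeats with period 30.

30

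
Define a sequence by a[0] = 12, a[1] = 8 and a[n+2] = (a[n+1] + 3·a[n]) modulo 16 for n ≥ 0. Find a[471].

Computing terms: a[0] = 12; a[1] = 8; a[2] = 12; a[3] = 4; a[4] = 8; a[5] = 4; a[6] = 12; a[7] = 8.
Since (a[6], a[7]) = (a[0], a[1]) = (12, 8) (two consecutive terms determine the rest), the sequence is periodic with period 6.
(471 - 0) mod 6 = 3, so a[471] = a[3] = 4.

4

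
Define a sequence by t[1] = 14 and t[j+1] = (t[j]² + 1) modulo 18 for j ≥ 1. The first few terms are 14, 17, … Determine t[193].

We have t[1] = 14; t[2] = 17; t[3] = 2; t[4] = 5; t[5] = 8; t[6] = 11; t[7] = 14.
The sequence repeats with period 6.
(193 - 1) mod 6 = 0, so t[193] = t[1] = 14.

14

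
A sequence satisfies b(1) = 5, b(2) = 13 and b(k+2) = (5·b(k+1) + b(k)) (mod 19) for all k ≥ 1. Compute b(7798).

5

Listing terms: b(1) = 5; b(2) = 13; b(3) = 13; b(4) = 2; b(5) = 4; b(6) = 3; b(7) = 0; b(8) = 3; b(9) = 15; b(10) = 2; b(11) = 6; b(12) = 13; b(13) = 14; b(14) = 7; b(15) = 11; b(16) = 5; b(17) = 17; b(18) = 14; b(19) = 11; b(20) = 12; b(21) = 14; b(22) = 6; b(23) = 6; b(24) = 17; b(25) = 15; b(26) = 16; b(27) = 0; b(28) = 16; b(29) = 4; b(30) = 17; b(31) = 13; b(32) = 6; b(33) = 5; b(34) = 12; b(35) = 8; b(36) = 14; b(37) = 2; b(38) = 5; b(39) = 8; b(40) = 7; b(41) = 5; b(42) = 13.
The sequence repeats with period 40.
So b(7798) = b(1 + ((7798-1) mod 40)) = b(38) = 5.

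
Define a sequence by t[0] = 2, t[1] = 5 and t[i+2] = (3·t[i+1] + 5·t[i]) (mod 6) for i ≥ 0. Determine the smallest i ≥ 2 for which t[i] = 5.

4

We have t[0] = 2,  t[1] = 5,  t[2] = 1,  t[3] = 4,  t[4] = 5,  t[5] = 5,  t[6] = 4,  t[7] = 1,  t[8] = 5,  t[9] = 2,  t[10] = 1,  t[11] = 1,  t[12] = 2,  t[13] = 5.
Since (t[12], t[13]) = (t[0], t[1]) = (2, 5) (two consecutive terms determine the rest), the sequence is periodic with period 12.
The value 5 first appears (with i ≥ 2) at t[4].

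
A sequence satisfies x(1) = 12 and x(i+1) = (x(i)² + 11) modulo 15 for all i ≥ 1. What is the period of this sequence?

6

x(1) = 12; x(2) = 5; x(3) = 6; x(4) = 2; x(5) = 0; x(6) = 11; x(7) = 12.
The sequence repeats with period 6.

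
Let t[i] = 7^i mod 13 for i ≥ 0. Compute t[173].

11

Listing terms: t[0] = 1, t[1] = 7, t[2] = 10, t[3] = 5, t[4] = 9, t[5] = 11, t[6] = 12, t[7] = 6, t[8] = 3, t[9] = 8, t[10] = 4, t[11] = 2, t[12] = 1.
Since t[12] = t[0] = 1, the sequence is periodic with period 12.
(173 - 0) mod 12 = 5, so t[173] = t[5] = 11.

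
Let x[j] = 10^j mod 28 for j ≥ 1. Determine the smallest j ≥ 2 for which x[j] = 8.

6

Listing terms: x[1] = 10, x[2] = 16, x[3] = 20, x[4] = 4, x[5] = 12, x[6] = 8, x[7] = 24, x[8] = 16.
Since x[8] = x[2] = 16, the sequence is eventually periodic: after a pre-period of length 1 it cycles with period 6.
The value 8 first appears (with j ≥ 2) at x[6].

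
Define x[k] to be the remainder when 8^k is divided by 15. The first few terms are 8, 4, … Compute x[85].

We have x[1] = 8,  x[2] = 4,  x[3] = 2,  x[4] = 1,  x[5] = 8.
Since x[5] = x[1] = 8, the sequence is periodic with period 4.
So x[85] = x[1 + ((85-1) mod 4)] = x[1] = 8.

8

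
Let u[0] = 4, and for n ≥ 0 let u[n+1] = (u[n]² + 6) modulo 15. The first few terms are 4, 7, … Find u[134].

u[0] = 4, u[1] = 7, u[2] = 10, u[3] = 1, u[4] = 7.
Since u[4] = u[1] = 7, the sequence is eventually periodic: after a pre-period of length 1 it cycles with period 3.
For n ≥ 1, u[n] depends only on (n - 1) mod 3. (134 - 1) mod 3 = 1, so u[134] = u[2] = 10.

10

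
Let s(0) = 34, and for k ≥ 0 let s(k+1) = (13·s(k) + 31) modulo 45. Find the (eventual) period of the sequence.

s(0) = 34, s(1) = 23, s(2) = 15, s(3) = 1, s(4) = 44, s(5) = 18, s(6) = 40, s(7) = 11, s(8) = 39, s(9) = 43, s(10) = 5, s(11) = 6, s(12) = 19, s(13) = 8, s(14) = 0, s(15) = 31, s(16) = 29, s(17) = 3, s(18) = 25, s(19) = 41, s(20) = 24, s(21) = 28, s(22) = 35, s(23) = 36, s(24) = 4, s(25) = 38, s(26) = 30, s(27) = 16, s(28) = 14, s(29) = 33, s(30) = 10, s(31) = 26, s(32) = 9, s(33) = 13, s(34) = 20, s(35) = 21, s(36) = 34.
The sequence repeats with period 36.

36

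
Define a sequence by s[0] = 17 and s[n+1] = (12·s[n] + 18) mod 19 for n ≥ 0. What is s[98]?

3

Listing terms: s[0] = 17,  s[1] = 13,  s[2] = 3,  s[3] = 16,  s[4] = 1,  s[5] = 11,  s[6] = 17.
Since s[6] = s[0] = 17, the sequence is periodic with period 6.
So s[98] = s[0 + ((98-0) mod 6)] = s[2] = 3.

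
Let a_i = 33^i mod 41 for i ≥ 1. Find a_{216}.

Computing terms: a_1 = 33, a_2 = 23, a_3 = 21, a_4 = 37, a_5 = 32, a_6 = 31, a_7 = 39, a_8 = 16, a_9 = 36, a_{10} = 40, a_{11} = 8, a_{12} = 18, a_{13} = 20, a_{14} = 4, a_{15} = 9, a_{16} = 10, a_{17} = 2, a_{18} = 25, a_{19} = 5, a_{20} = 1, a_{21} = 33.
The sequence repeats with period 20.
(216 - 1) mod 20 = 15, so a_{216} = a_{16} = 10.

10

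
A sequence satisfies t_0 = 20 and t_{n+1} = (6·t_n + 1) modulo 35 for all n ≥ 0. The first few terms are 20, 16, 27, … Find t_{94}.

We have t_0 = 20,  t_1 = 16,  t_2 = 27,  t_3 = 23,  t_4 = 34,  t_5 = 30,  t_6 = 6,  t_7 = 2,  t_8 = 13,  t_9 = 9,  t_{10} = 20.
The sequence repeats with period 10.
(94 - 0) mod 10 = 4, so t_{94} = t_4 = 34.

34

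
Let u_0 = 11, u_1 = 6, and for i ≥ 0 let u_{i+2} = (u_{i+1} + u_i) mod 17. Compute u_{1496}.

0

Computing terms: u_0 = 11, u_1 = 6, u_2 = 0, u_3 = 6, u_4 = 6, u_5 = 12, u_6 = 1, u_7 = 13, u_8 = 14, u_9 = 10, u_{10} = 7, u_{11} = 0, u_{12} = 7, u_{13} = 7, u_{14} = 14, u_{15} = 4, u_{16} = 1, u_{17} = 5, u_{18} = 6, u_{19} = 11, u_{20} = 0, u_{21} = 11, u_{22} = 11, u_{23} = 5, u_{24} = 16, u_{25} = 4, u_{26} = 3, u_{27} = 7, u_{28} = 10, u_{29} = 0, u_{30} = 10, u_{31} = 10, u_{32} = 3, u_{33} = 13, u_{34} = 16, u_{35} = 12, u_{36} = 11, u_{37} = 6.
The sequence repeats with period 36.
So u_{1496} = u_{0 + ((1496-0) mod 36)} = u_{20} = 0.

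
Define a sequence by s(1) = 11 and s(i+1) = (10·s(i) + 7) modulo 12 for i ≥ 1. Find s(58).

5

Computing terms: s(1) = 11, s(2) = 9, s(3) = 1, s(4) = 5, s(5) = 9.
Since s(5) = s(2) = 9, the sequence is eventually periodic: after a pre-period of length 1 it cycles with period 3.
For i ≥ 2, s(i) depends only on (i - 2) mod 3. (58 - 2) mod 3 = 2, so s(58) = s(4) = 5.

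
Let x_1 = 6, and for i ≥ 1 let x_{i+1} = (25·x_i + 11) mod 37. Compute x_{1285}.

4

Listing terms: x_1 = 6, x_2 = 13, x_3 = 3, x_4 = 12, x_5 = 15, x_6 = 16, x_7 = 4, x_8 = 0, x_9 = 11, x_{10} = 27, x_{11} = 20, x_{12} = 30, x_{13} = 21, x_{14} = 18, x_{15} = 17, x_{16} = 29, x_{17} = 33, x_{18} = 22, x_{19} = 6.
Since x_{19} = x_1 = 6, the sequence is periodic with period 18.
So x_{1285} = x_{1 + ((1285-1) mod 18)} = x_7 = 4.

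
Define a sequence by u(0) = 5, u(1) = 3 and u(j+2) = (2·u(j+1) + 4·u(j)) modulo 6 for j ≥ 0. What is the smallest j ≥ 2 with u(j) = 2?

2

Listing terms: u(0) = 5, u(1) = 3, u(2) = 2, u(3) = 4, u(4) = 4, u(5) = 0, u(6) = 4, u(7) = 2, u(8) = 2, u(9) = 0, u(10) = 2, u(11) = 4.
Since (u(10), u(11)) = (u(2), u(3)) = (2, 4) (two consecutive terms determine the rest), the sequence is eventually periodic: after a pre-period of length 2 it cycles with period 8.
The value 2 first appears (with j ≥ 2) at u(2).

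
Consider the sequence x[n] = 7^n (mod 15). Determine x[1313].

7

x[0] = 1; x[1] = 7; x[2] = 4; x[3] = 13; x[4] = 1.
The sequence repeats with period 4.
(1313 - 0) mod 4 = 1, so x[1313] = x[1] = 7.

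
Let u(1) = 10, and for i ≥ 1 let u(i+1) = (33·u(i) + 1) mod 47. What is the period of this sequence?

u(1) = 10, u(2) = 2, u(3) = 20, u(4) = 3, u(5) = 6, u(6) = 11, u(7) = 35, u(8) = 28, u(9) = 32, u(10) = 23, u(11) = 8, u(12) = 30, u(13) = 4, u(14) = 39, u(15) = 19, u(16) = 17, u(17) = 45, u(18) = 29, u(19) = 18, u(20) = 31, u(21) = 37, u(22) = 0, u(23) = 1, u(24) = 34, u(25) = 42, u(26) = 24, u(27) = 41, u(28) = 38, u(29) = 33, u(30) = 9, u(31) = 16, u(32) = 12, u(33) = 21, u(34) = 36, u(35) = 14, u(36) = 40, u(37) = 5, u(38) = 25, u(39) = 27, u(40) = 46, u(41) = 15, u(42) = 26, u(43) = 13, u(44) = 7, u(45) = 44, u(46) = 43, u(47) = 10.
Since u(47) = u(1) = 10, the sequence is periodic with period 46.

46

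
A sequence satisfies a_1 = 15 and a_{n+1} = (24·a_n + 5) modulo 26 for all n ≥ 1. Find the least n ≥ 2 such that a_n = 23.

a_1 = 15,  a_2 = 1,  a_3 = 3,  a_4 = 25,  a_5 = 7,  a_6 = 17,  a_7 = 23,  a_8 = 11,  a_9 = 9,  a_{10} = 13,  a_{11} = 5,  a_{12} = 21,  a_{13} = 15.
Since a_{13} = a_1 = 15, the sequence is periodic with period 12.
The value 23 first appears (with n ≥ 2) at a_7.

7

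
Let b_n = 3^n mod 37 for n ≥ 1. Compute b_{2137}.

30

We have b_1 = 3; b_2 = 9; b_3 = 27; b_4 = 7; b_5 = 21; b_6 = 26; b_7 = 4; b_8 = 12; b_9 = 36; b_{10} = 34; b_{11} = 28; b_{12} = 10; b_{13} = 30; b_{14} = 16; b_{15} = 11; b_{16} = 33; b_{17} = 25; b_{18} = 1; b_{19} = 3.
Since b_{19} = b_1 = 3, the sequence is periodic with period 18.
So b_{2137} = b_{1 + ((2137-1) mod 18)} = b_{13} = 30.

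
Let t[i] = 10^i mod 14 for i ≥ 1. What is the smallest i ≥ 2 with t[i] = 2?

2

Computing terms: t[1] = 10, t[2] = 2, t[3] = 6, t[4] = 4, t[5] = 12, t[6] = 8, t[7] = 10.
Since t[7] = t[1] = 10, the sequence is periodic with period 6.
The value 2 first appears (with i ≥ 2) at t[2].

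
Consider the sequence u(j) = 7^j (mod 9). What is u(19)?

7

u(1) = 7, u(2) = 4, u(3) = 1, u(4) = 7.
Since u(4) = u(1) = 7, the sequence is periodic with period 3.
(19 - 1) mod 3 = 0, so u(19) = u(1) = 7.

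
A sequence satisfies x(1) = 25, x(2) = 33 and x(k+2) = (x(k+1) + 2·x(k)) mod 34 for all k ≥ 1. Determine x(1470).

1

Computing terms: x(1) = 25,  x(2) = 33,  x(3) = 15,  x(4) = 13,  x(5) = 9,  x(6) = 1,  x(7) = 19,  x(8) = 21,  x(9) = 25,  x(10) = 33.
The sequence repeats with period 8.
(1470 - 1) mod 8 = 5, so x(1470) = x(6) = 1.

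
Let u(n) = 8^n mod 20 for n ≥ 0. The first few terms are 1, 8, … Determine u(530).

4

u(0) = 1, u(1) = 8, u(2) = 4, u(3) = 12, u(4) = 16, u(5) = 8.
Since u(5) = u(1) = 8, the sequence is eventually periodic: after a pre-period of length 1 it cycles with period 4.
For n ≥ 1, u(n) depends only on (n - 1) mod 4. (530 - 1) mod 4 = 1, so u(530) = u(2) = 4.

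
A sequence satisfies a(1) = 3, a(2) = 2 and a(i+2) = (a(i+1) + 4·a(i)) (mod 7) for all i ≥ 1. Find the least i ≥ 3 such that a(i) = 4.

18

We have a(1) = 3,  a(2) = 2,  a(3) = 0,  a(4) = 1,  a(5) = 1,  a(6) = 5,  a(7) = 2,  a(8) = 1,  a(9) = 2,  a(10) = 6,  a(11) = 0,  a(12) = 3,  a(13) = 3,  a(14) = 1,  a(15) = 6,  a(16) = 3,  a(17) = 6,  a(18) = 4,  a(19) = 0,  a(20) = 2,  a(21) = 2,  a(22) = 3,  a(23) = 4,  a(24) = 2,  a(25) = 4,  a(26) = 5,  a(27) = 0,  a(28) = 6,  a(29) = 6,  a(30) = 2,  a(31) = 5,  a(32) = 6,  a(33) = 5,  a(34) = 1,  a(35) = 0,  a(36) = 4,  a(37) = 4,  a(38) = 6,  a(39) = 1,  a(40) = 4,  a(41) = 1,  a(42) = 3,  a(43) = 0,  a(44) = 5,  a(45) = 5,  a(46) = 4,  a(47) = 3,  a(48) = 5,  a(49) = 3,  a(50) = 2.
Since (a(49), a(50)) = (a(1), a(2)) = (3, 2) (two consecutive terms determine the rest), the sequence is periodic with period 48.
The value 4 first appears (with i ≥ 3) at a(18).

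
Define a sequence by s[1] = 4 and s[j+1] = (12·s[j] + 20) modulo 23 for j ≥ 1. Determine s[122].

4

We have s[1] = 4,  s[2] = 22,  s[3] = 8,  s[4] = 1,  s[5] = 9,  s[6] = 13,  s[7] = 15,  s[8] = 16,  s[9] = 5,  s[10] = 11,  s[11] = 14,  s[12] = 4.
Since s[12] = s[1] = 4, the sequence is periodic with period 11.
So s[122] = s[1 + ((122-1) mod 11)] = s[1] = 4.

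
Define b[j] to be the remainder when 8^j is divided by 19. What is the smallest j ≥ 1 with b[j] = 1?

b[0] = 1,  b[1] = 8,  b[2] = 7,  b[3] = 18,  b[4] = 11,  b[5] = 12,  b[6] = 1.
The sequence repeats with period 6.
The value 1 next appears (with j ≥ 1) at b[6].

6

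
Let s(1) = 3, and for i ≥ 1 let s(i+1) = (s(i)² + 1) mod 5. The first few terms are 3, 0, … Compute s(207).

We have s(1) = 3, s(2) = 0, s(3) = 1, s(4) = 2, s(5) = 0.
Since s(5) = s(2) = 0, the sequence is eventually periodic: after a pre-period of length 1 it cycles with period 3.
For i ≥ 2, s(i) depends only on (i - 2) mod 3. (207 - 2) mod 3 = 1, so s(207) = s(3) = 1.

1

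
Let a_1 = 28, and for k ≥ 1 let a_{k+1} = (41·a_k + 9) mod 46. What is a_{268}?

1

Listing terms: a_1 = 28; a_2 = 7; a_3 = 20; a_4 = 1; a_5 = 4; a_6 = 35; a_7 = 18; a_8 = 11; a_9 = 0; a_{10} = 9; a_{11} = 10; a_{12} = 5; a_{13} = 30; a_{14} = 43; a_{15} = 24; a_{16} = 27; a_{17} = 12; a_{18} = 41; a_{19} = 34; a_{20} = 23; a_{21} = 32; a_{22} = 33; a_{23} = 28.
Since a_{23} = a_1 = 28, the sequence is periodic with period 22.
(268 - 1) mod 22 = 3, so a_{268} = a_4 = 1.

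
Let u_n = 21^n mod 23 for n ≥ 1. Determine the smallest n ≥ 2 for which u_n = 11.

21

Computing terms: u_1 = 21,  u_2 = 4,  u_3 = 15,  u_4 = 16,  u_5 = 14,  u_6 = 18,  u_7 = 10,  u_8 = 3,  u_9 = 17,  u_{10} = 12,  u_{11} = 22,  u_{12} = 2,  u_{13} = 19,  u_{14} = 8,  u_{15} = 7,  u_{16} = 9,  u_{17} = 5,  u_{18} = 13,  u_{19} = 20,  u_{20} = 6,  u_{21} = 11,  u_{22} = 1,  u_{23} = 21.
The sequence repeats with period 22.
The value 11 first appears (with n ≥ 2) at u_{21}.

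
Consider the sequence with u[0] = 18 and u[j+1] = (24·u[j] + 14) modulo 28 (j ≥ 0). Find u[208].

2

u[0] = 18, u[1] = 26, u[2] = 22, u[3] = 10, u[4] = 2, u[5] = 6, u[6] = 18.
The sequence repeats with period 6.
(208 - 0) mod 6 = 4, so u[208] = u[4] = 2.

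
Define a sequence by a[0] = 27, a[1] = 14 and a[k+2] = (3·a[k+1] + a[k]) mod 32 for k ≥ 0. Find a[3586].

20

We have a[0] = 27,  a[1] = 14,  a[2] = 5,  a[3] = 29,  a[4] = 28,  a[5] = 17,  a[6] = 15,  a[7] = 30,  a[8] = 9,  a[9] = 25,  a[10] = 20,  a[11] = 21,  a[12] = 19,  a[13] = 14,  a[14] = 29,  a[15] = 5,  a[16] = 12,  a[17] = 9,  a[18] = 7,  a[19] = 30,  a[20] = 1,  a[21] = 1,  a[22] = 4,  a[23] = 13,  a[24] = 11,  a[25] = 14,  a[26] = 21,  a[27] = 13,  a[28] = 28,  a[29] = 1,  a[30] = 31,  a[31] = 30,  a[32] = 25,  a[33] = 9,  a[34] = 20,  a[35] = 5,  a[36] = 3,  a[37] = 14,  a[38] = 13,  a[39] = 21,  a[40] = 12,  a[41] = 25,  a[42] = 23,  a[43] = 30,  a[44] = 17,  a[45] = 17,  a[46] = 4,  a[47] = 29,  a[48] = 27,  a[49] = 14.
The sequence repeats with period 48.
So a[3586] = a[0 + ((3586-0) mod 48)] = a[34] = 20.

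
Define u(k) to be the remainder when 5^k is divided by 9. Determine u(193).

5

u(1) = 5, u(2) = 7, u(3) = 8, u(4) = 4, u(5) = 2, u(6) = 1, u(7) = 5.
The sequence repeats with period 6.
(193 - 1) mod 6 = 0, so u(193) = u(1) = 5.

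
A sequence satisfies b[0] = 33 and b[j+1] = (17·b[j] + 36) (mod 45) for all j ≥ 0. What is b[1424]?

Computing terms: b[0] = 33,  b[1] = 12,  b[2] = 15,  b[3] = 21,  b[4] = 33.
The sequence repeats with period 4.
So b[1424] = b[0 + ((1424-0) mod 4)] = b[0] = 33.

33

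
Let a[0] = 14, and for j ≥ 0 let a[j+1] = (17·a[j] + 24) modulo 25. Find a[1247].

5

We have a[0] = 14, a[1] = 12, a[2] = 3, a[3] = 0, a[4] = 24, a[5] = 7, a[6] = 18, a[7] = 5, a[8] = 9, a[9] = 2, a[10] = 8, a[11] = 10, a[12] = 19, a[13] = 22, a[14] = 23, a[15] = 15, a[16] = 4, a[17] = 17, a[18] = 13, a[19] = 20, a[20] = 14.
The sequence repeats with period 20.
So a[1247] = a[0 + ((1247-0) mod 20)] = a[7] = 5.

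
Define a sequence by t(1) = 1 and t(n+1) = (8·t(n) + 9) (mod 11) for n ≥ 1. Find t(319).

7

t(1) = 1,  t(2) = 6,  t(3) = 2,  t(4) = 3,  t(5) = 0,  t(6) = 9,  t(7) = 4,  t(8) = 8,  t(9) = 7,  t(10) = 10,  t(11) = 1.
The sequence repeats with period 10.
So t(319) = t(1 + ((319-1) mod 10)) = t(9) = 7.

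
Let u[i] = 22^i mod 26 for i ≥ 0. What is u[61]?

u[0] = 1, u[1] = 22, u[2] = 16, u[3] = 14, u[4] = 22.
Since u[4] = u[1] = 22, the sequence is eventually periodic: after a pre-period of length 1 it cycles with period 3.
For i ≥ 1, u[i] depends only on (i - 1) mod 3. (61 - 1) mod 3 = 0, so u[61] = u[1] = 22.

22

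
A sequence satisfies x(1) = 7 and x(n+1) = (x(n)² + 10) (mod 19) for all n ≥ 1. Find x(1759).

2

x(1) = 7, x(2) = 2, x(3) = 14, x(4) = 16, x(5) = 0, x(6) = 10, x(7) = 15, x(8) = 7.
Since x(8) = x(1) = 7, the sequence is periodic with period 7.
(1759 - 1) mod 7 = 1, so x(1759) = x(2) = 2.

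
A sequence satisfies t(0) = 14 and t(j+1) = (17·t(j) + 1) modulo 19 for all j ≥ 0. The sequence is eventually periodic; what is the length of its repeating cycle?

9

t(0) = 14, t(1) = 11, t(2) = 17, t(3) = 5, t(4) = 10, t(5) = 0, t(6) = 1, t(7) = 18, t(8) = 3, t(9) = 14.
Since t(9) = t(0) = 14, the sequence is periodic with period 9.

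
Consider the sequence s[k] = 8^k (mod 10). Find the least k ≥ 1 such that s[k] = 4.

Computing terms: s[0] = 1; s[1] = 8; s[2] = 4; s[3] = 2; s[4] = 6; s[5] = 8.
Since s[5] = s[1] = 8, the sequence is eventually periodic: after a pre-period of length 1 it cycles with period 4.
The value 4 first appears (with k ≥ 1) at s[2].

2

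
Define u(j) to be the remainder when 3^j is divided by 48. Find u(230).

Listing terms: u(1) = 3, u(2) = 9, u(3) = 27, u(4) = 33, u(5) = 3.
The sequence repeats with period 4.
(230 - 1) mod 4 = 1, so u(230) = u(2) = 9.

9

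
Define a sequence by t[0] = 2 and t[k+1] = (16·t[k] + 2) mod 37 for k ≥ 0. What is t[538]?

We have t[0] = 2,  t[1] = 34,  t[2] = 28,  t[3] = 6,  t[4] = 24,  t[5] = 16,  t[6] = 36,  t[7] = 23,  t[8] = 0,  t[9] = 2.
The sequence repeats with period 9.
(538 - 0) mod 9 = 7, so t[538] = t[7] = 23.

23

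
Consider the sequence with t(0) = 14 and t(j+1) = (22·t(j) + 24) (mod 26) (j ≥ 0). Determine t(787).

Computing terms: t(0) = 14,  t(1) = 20,  t(2) = 22,  t(3) = 14.
Since t(3) = t(0) = 14, the sequence is periodic with period 3.
(787 - 0) mod 3 = 1, so t(787) = t(1) = 20.

20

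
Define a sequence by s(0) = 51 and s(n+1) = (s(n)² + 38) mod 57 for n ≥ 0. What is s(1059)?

Listing terms: s(0) = 51,  s(1) = 17,  s(2) = 42,  s(3) = 35,  s(4) = 9,  s(5) = 5,  s(6) = 6,  s(7) = 17.
Since s(7) = s(1) = 17, the sequence is eventually periodic: after a pre-period of length 1 it cycles with period 6.
For n ≥ 1, s(n) depends only on (n - 1) mod 6. (1059 - 1) mod 6 = 2, so s(1059) = s(3) = 35.

35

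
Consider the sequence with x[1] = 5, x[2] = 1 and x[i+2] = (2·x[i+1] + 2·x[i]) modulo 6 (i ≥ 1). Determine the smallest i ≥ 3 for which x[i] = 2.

x[1] = 5,  x[2] = 1,  x[3] = 0,  x[4] = 2,  x[5] = 4,  x[6] = 0,  x[7] = 2.
Since (x[6], x[7]) = (x[3], x[4]) = (0, 2) (two consecutive terms determine the rest), the sequence is eventually periodic: after a pre-period of length 2 it cycles with period 3.
The value 2 first appears (with i ≥ 3) at x[4].

4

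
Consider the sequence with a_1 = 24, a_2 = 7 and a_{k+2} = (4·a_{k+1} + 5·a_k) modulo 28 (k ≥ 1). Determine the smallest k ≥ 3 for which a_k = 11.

4

Computing terms: a_1 = 24; a_2 = 7; a_3 = 8; a_4 = 11; a_5 = 0; a_6 = 27; a_7 = 24; a_8 = 7.
Since (a_7, a_8) = (a_1, a_2) = (24, 7) (two consecutive terms determine the rest), the sequence is periodic with period 6.
The value 11 first appears (with k ≥ 3) at a_4.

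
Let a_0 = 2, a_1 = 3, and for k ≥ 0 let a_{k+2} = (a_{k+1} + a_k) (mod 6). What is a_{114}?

2

Listing terms: a_0 = 2; a_1 = 3; a_2 = 5; a_3 = 2; a_4 = 1; a_5 = 3; a_6 = 4; a_7 = 1; a_8 = 5; a_9 = 0; a_{10} = 5; a_{11} = 5; a_{12} = 4; a_{13} = 3; a_{14} = 1; a_{15} = 4; a_{16} = 5; a_{17} = 3; a_{18} = 2; a_{19} = 5; a_{20} = 1; a_{21} = 0; a_{22} = 1; a_{23} = 1; a_{24} = 2; a_{25} = 3.
Since (a_{24}, a_{25}) = (a_0, a_1) = (2, 3) (two consecutive terms determine the rest), the sequence is periodic with period 24.
So a_{114} = a_{0 + ((114-0) mod 24)} = a_{18} = 2.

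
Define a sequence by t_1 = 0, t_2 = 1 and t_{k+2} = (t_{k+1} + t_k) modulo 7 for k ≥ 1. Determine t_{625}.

t_1 = 0,  t_2 = 1,  t_3 = 1,  t_4 = 2,  t_5 = 3,  t_6 = 5,  t_7 = 1,  t_8 = 6,  t_9 = 0,  t_{10} = 6,  t_{11} = 6,  t_{12} = 5,  t_{13} = 4,  t_{14} = 2,  t_{15} = 6,  t_{16} = 1,  t_{17} = 0,  t_{18} = 1.
The sequence repeats with period 16.
(625 - 1) mod 16 = 0, so t_{625} = t_1 = 0.

0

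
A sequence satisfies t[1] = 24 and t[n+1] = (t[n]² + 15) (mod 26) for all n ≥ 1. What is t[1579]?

Computing terms: t[1] = 24, t[2] = 19, t[3] = 12, t[4] = 3, t[5] = 24.
Since t[5] = t[1] = 24, the sequence is periodic with period 4.
(1579 - 1) mod 4 = 2, so t[1579] = t[3] = 12.

12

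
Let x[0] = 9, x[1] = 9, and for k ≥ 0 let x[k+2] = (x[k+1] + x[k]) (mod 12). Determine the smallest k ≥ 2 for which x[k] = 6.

Computing terms: x[0] = 9,  x[1] = 9,  x[2] = 6,  x[3] = 3,  x[4] = 9,  x[5] = 0,  x[6] = 9,  x[7] = 9.
Since (x[6], x[7]) = (x[0], x[1]) = (9, 9) (two consecutive terms determine the rest), the sequence is periodic with period 6.
The value 6 first appears (with k ≥ 2) at x[2].

2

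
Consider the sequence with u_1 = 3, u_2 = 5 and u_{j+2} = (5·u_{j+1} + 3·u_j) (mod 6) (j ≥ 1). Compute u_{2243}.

Listing terms: u_1 = 3; u_2 = 5; u_3 = 4; u_4 = 5; u_5 = 1; u_6 = 2; u_7 = 1; u_8 = 5; u_9 = 4.
Since (u_8, u_9) = (u_2, u_3) = (5, 4) (two consecutive terms determine the rest), the sequence is eventually periodic: after a pre-period of length 1 it cycles with period 6.
For j ≥ 2, u_j depends only on (j - 2) mod 6. (2243 - 2) mod 6 = 3, so u_{2243} = u_5 = 1.

1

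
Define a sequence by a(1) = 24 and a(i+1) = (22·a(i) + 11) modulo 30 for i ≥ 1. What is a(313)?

9

Listing terms: a(1) = 24,  a(2) = 29,  a(3) = 19,  a(4) = 9,  a(5) = 29.
Since a(5) = a(2) = 29, the sequence is eventually periodic: after a pre-period of length 1 it cycles with period 3.
For i ≥ 2, a(i) depends only on (i - 2) mod 3. (313 - 2) mod 3 = 2, so a(313) = a(4) = 9.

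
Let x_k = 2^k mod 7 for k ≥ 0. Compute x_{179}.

4

We have x_0 = 1,  x_1 = 2,  x_2 = 4,  x_3 = 1.
The sequence repeats with period 3.
So x_{179} = x_{0 + ((179-0) mod 3)} = x_2 = 4.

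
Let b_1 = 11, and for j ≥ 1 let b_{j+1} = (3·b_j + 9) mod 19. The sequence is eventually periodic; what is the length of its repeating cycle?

18

Listing terms: b_1 = 11; b_2 = 4; b_3 = 2; b_4 = 15; b_5 = 16; b_6 = 0; b_7 = 9; b_8 = 17; b_9 = 3; b_{10} = 18; b_{11} = 6; b_{12} = 8; b_{13} = 14; b_{14} = 13; b_{15} = 10; b_{16} = 1; b_{17} = 12; b_{18} = 7; b_{19} = 11.
Since b_{19} = b_1 = 11, the sequence is periodic with period 18.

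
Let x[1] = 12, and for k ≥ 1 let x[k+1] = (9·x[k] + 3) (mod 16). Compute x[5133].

Computing terms: x[1] = 12,  x[2] = 15,  x[3] = 10,  x[4] = 13,  x[5] = 8,  x[6] = 11,  x[7] = 6,  x[8] = 9,  x[9] = 4,  x[10] = 7,  x[11] = 2,  x[12] = 5,  x[13] = 0,  x[14] = 3,  x[15] = 14,  x[16] = 1,  x[17] = 12.
Since x[17] = x[1] = 12, the sequence is periodic with period 16.
So x[5133] = x[1 + ((5133-1) mod 16)] = x[13] = 0.

0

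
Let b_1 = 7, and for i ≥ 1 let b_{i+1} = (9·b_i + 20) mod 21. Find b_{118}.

14

We have b_1 = 7; b_2 = 20; b_3 = 11; b_4 = 14; b_5 = 20.
Since b_5 = b_2 = 20, the sequence is eventually periodic: after a pre-period of length 1 it cycles with period 3.
For i ≥ 2, b_i depends only on (i - 2) mod 3. (118 - 2) mod 3 = 2, so b_{118} = b_4 = 14.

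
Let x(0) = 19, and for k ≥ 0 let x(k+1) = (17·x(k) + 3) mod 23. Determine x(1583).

We have x(0) = 19,  x(1) = 4,  x(2) = 2,  x(3) = 14,  x(4) = 11,  x(5) = 6,  x(6) = 13,  x(7) = 17,  x(8) = 16,  x(9) = 22,  x(10) = 9,  x(11) = 18,  x(12) = 10,  x(13) = 12,  x(14) = 0,  x(15) = 3,  x(16) = 8,  x(17) = 1,  x(18) = 20,  x(19) = 21,  x(20) = 15,  x(21) = 5,  x(22) = 19.
The sequence repeats with period 22.
So x(1583) = x(0 + ((1583-0) mod 22)) = x(21) = 5.

5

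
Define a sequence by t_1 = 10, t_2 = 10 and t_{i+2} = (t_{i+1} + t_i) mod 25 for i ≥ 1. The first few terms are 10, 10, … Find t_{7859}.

10

Listing terms: t_1 = 10; t_2 = 10; t_3 = 20; t_4 = 5; t_5 = 0; t_6 = 5; t_7 = 5; t_8 = 10; t_9 = 15; t_{10} = 0; t_{11} = 15; t_{12} = 15; t_{13} = 5; t_{14} = 20; t_{15} = 0; t_{16} = 20; t_{17} = 20; t_{18} = 15; t_{19} = 10; t_{20} = 0; t_{21} = 10; t_{22} = 10.
Since (t_{21}, t_{22}) = (t_1, t_2) = (10, 10) (two consecutive terms determine the rest), the sequence is periodic with period 20.
So t_{7859} = t_{1 + ((7859-1) mod 20)} = t_{19} = 10.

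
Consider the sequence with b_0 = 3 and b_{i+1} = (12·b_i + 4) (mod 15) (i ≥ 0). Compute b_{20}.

We have b_0 = 3,  b_1 = 10,  b_2 = 4,  b_3 = 7,  b_4 = 13,  b_5 = 10.
Since b_5 = b_1 = 10, the sequence is eventually periodic: after a pre-period of length 1 it cycles with period 4.
For i ≥ 1, b_i depends only on (i - 1) mod 4. (20 - 1) mod 4 = 3, so b_{20} = b_4 = 13.

13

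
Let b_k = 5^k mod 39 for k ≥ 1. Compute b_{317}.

Computing terms: b_1 = 5, b_2 = 25, b_3 = 8, b_4 = 1, b_5 = 5.
Since b_5 = b_1 = 5, the sequence is periodic with period 4.
So b_{317} = b_{1 + ((317-1) mod 4)} = b_1 = 5.

5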